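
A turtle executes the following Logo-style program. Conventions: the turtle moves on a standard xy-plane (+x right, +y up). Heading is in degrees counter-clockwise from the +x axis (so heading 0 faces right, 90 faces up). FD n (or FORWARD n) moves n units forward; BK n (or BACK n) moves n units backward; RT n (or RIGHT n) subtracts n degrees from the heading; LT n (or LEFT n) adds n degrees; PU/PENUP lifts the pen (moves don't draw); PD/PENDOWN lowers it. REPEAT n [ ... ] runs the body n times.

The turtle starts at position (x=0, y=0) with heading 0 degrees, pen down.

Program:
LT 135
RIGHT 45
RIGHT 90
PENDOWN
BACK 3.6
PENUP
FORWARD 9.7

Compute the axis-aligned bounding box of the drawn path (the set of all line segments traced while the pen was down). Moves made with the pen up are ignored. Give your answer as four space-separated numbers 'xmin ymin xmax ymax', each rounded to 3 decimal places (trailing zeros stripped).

Executing turtle program step by step:
Start: pos=(0,0), heading=0, pen down
LT 135: heading 0 -> 135
RT 45: heading 135 -> 90
RT 90: heading 90 -> 0
PD: pen down
BK 3.6: (0,0) -> (-3.6,0) [heading=0, draw]
PU: pen up
FD 9.7: (-3.6,0) -> (6.1,0) [heading=0, move]
Final: pos=(6.1,0), heading=0, 1 segment(s) drawn

Segment endpoints: x in {-3.6, 0}, y in {0}
xmin=-3.6, ymin=0, xmax=0, ymax=0

Answer: -3.6 0 0 0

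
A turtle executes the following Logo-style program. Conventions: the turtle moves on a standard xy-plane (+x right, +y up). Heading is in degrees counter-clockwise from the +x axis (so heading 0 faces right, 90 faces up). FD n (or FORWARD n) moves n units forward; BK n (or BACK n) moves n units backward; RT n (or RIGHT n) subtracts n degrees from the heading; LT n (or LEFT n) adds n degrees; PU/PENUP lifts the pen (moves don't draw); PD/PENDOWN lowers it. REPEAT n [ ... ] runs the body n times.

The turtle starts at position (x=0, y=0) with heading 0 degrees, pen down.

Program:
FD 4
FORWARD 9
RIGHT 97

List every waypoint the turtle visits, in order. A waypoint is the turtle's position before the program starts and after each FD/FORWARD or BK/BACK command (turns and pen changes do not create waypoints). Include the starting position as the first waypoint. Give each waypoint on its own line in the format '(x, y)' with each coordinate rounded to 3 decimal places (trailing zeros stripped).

Answer: (0, 0)
(4, 0)
(13, 0)

Derivation:
Executing turtle program step by step:
Start: pos=(0,0), heading=0, pen down
FD 4: (0,0) -> (4,0) [heading=0, draw]
FD 9: (4,0) -> (13,0) [heading=0, draw]
RT 97: heading 0 -> 263
Final: pos=(13,0), heading=263, 2 segment(s) drawn
Waypoints (3 total):
(0, 0)
(4, 0)
(13, 0)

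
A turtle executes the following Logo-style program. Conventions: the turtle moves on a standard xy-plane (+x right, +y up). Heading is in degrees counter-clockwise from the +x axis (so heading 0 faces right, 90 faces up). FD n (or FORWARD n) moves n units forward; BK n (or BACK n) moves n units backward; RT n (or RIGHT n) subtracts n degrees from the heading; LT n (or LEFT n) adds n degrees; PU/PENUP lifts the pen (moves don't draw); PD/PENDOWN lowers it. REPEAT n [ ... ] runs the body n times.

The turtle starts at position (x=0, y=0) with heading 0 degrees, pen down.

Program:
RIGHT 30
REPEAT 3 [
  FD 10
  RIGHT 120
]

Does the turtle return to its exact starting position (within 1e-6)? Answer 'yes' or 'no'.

Executing turtle program step by step:
Start: pos=(0,0), heading=0, pen down
RT 30: heading 0 -> 330
REPEAT 3 [
  -- iteration 1/3 --
  FD 10: (0,0) -> (8.66,-5) [heading=330, draw]
  RT 120: heading 330 -> 210
  -- iteration 2/3 --
  FD 10: (8.66,-5) -> (0,-10) [heading=210, draw]
  RT 120: heading 210 -> 90
  -- iteration 3/3 --
  FD 10: (0,-10) -> (0,0) [heading=90, draw]
  RT 120: heading 90 -> 330
]
Final: pos=(0,0), heading=330, 3 segment(s) drawn

Start position: (0, 0)
Final position: (0, 0)
Distance = 0; < 1e-6 -> CLOSED

Answer: yes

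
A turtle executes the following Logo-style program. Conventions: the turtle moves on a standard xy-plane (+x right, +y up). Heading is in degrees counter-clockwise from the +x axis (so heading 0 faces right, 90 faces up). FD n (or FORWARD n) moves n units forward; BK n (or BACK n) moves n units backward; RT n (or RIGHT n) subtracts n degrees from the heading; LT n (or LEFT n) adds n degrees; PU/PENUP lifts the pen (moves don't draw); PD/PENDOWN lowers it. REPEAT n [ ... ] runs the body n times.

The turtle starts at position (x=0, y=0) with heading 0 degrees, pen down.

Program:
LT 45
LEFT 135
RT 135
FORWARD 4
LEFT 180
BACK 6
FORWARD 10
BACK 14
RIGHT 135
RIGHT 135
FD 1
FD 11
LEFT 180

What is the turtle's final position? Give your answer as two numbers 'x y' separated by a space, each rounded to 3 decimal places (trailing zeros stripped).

Answer: 18.385 1.414

Derivation:
Executing turtle program step by step:
Start: pos=(0,0), heading=0, pen down
LT 45: heading 0 -> 45
LT 135: heading 45 -> 180
RT 135: heading 180 -> 45
FD 4: (0,0) -> (2.828,2.828) [heading=45, draw]
LT 180: heading 45 -> 225
BK 6: (2.828,2.828) -> (7.071,7.071) [heading=225, draw]
FD 10: (7.071,7.071) -> (0,0) [heading=225, draw]
BK 14: (0,0) -> (9.899,9.899) [heading=225, draw]
RT 135: heading 225 -> 90
RT 135: heading 90 -> 315
FD 1: (9.899,9.899) -> (10.607,9.192) [heading=315, draw]
FD 11: (10.607,9.192) -> (18.385,1.414) [heading=315, draw]
LT 180: heading 315 -> 135
Final: pos=(18.385,1.414), heading=135, 6 segment(s) drawn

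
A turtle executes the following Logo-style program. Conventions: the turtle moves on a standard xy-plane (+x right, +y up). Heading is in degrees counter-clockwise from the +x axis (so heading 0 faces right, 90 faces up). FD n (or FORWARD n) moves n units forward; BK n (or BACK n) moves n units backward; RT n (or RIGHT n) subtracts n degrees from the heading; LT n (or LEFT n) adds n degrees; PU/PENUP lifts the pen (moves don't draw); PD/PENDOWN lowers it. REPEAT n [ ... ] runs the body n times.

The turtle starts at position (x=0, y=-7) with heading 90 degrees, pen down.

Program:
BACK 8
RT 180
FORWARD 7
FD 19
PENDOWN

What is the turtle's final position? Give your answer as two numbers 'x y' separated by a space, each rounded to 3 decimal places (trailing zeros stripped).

Answer: 0 -41

Derivation:
Executing turtle program step by step:
Start: pos=(0,-7), heading=90, pen down
BK 8: (0,-7) -> (0,-15) [heading=90, draw]
RT 180: heading 90 -> 270
FD 7: (0,-15) -> (0,-22) [heading=270, draw]
FD 19: (0,-22) -> (0,-41) [heading=270, draw]
PD: pen down
Final: pos=(0,-41), heading=270, 3 segment(s) drawn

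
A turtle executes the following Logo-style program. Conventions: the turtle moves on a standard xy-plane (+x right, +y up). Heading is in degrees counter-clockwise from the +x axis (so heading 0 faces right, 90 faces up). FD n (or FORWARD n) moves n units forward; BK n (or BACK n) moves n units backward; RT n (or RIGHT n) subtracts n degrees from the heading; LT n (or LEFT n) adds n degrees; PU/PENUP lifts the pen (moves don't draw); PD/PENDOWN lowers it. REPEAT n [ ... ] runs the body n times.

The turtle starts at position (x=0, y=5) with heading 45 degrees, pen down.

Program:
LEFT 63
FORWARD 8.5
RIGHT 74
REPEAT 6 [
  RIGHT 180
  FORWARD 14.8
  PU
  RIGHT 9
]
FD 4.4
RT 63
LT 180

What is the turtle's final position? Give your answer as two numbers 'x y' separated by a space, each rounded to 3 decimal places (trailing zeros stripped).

Answer: 2.852 4.975

Derivation:
Executing turtle program step by step:
Start: pos=(0,5), heading=45, pen down
LT 63: heading 45 -> 108
FD 8.5: (0,5) -> (-2.627,13.084) [heading=108, draw]
RT 74: heading 108 -> 34
REPEAT 6 [
  -- iteration 1/6 --
  RT 180: heading 34 -> 214
  FD 14.8: (-2.627,13.084) -> (-14.896,4.808) [heading=214, draw]
  PU: pen up
  RT 9: heading 214 -> 205
  -- iteration 2/6 --
  RT 180: heading 205 -> 25
  FD 14.8: (-14.896,4.808) -> (-1.483,11.063) [heading=25, move]
  PU: pen up
  RT 9: heading 25 -> 16
  -- iteration 3/6 --
  RT 180: heading 16 -> 196
  FD 14.8: (-1.483,11.063) -> (-15.71,6.983) [heading=196, move]
  PU: pen up
  RT 9: heading 196 -> 187
  -- iteration 4/6 --
  RT 180: heading 187 -> 7
  FD 14.8: (-15.71,6.983) -> (-1.02,8.787) [heading=7, move]
  PU: pen up
  RT 9: heading 7 -> 358
  -- iteration 5/6 --
  RT 180: heading 358 -> 178
  FD 14.8: (-1.02,8.787) -> (-15.811,9.303) [heading=178, move]
  PU: pen up
  RT 9: heading 178 -> 169
  -- iteration 6/6 --
  RT 180: heading 169 -> 349
  FD 14.8: (-15.811,9.303) -> (-1.283,6.479) [heading=349, move]
  PU: pen up
  RT 9: heading 349 -> 340
]
FD 4.4: (-1.283,6.479) -> (2.852,4.975) [heading=340, move]
RT 63: heading 340 -> 277
LT 180: heading 277 -> 97
Final: pos=(2.852,4.975), heading=97, 2 segment(s) drawn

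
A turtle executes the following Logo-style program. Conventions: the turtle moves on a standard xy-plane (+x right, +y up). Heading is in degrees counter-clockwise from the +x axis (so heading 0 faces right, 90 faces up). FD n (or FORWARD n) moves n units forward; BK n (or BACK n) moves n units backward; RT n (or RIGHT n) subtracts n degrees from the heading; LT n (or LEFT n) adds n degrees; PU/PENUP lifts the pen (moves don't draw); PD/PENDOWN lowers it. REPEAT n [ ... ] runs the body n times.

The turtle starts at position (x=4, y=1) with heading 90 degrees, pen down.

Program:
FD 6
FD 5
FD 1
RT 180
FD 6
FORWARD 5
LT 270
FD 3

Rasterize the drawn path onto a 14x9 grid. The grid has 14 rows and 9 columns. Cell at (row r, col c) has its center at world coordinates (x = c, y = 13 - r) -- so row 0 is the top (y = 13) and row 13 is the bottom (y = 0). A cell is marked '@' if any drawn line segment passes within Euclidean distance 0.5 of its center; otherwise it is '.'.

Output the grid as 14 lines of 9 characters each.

Segment 0: (4,1) -> (4,7)
Segment 1: (4,7) -> (4,12)
Segment 2: (4,12) -> (4,13)
Segment 3: (4,13) -> (4,7)
Segment 4: (4,7) -> (4,2)
Segment 5: (4,2) -> (1,2)

Answer: ....@....
....@....
....@....
....@....
....@....
....@....
....@....
....@....
....@....
....@....
....@....
.@@@@....
....@....
.........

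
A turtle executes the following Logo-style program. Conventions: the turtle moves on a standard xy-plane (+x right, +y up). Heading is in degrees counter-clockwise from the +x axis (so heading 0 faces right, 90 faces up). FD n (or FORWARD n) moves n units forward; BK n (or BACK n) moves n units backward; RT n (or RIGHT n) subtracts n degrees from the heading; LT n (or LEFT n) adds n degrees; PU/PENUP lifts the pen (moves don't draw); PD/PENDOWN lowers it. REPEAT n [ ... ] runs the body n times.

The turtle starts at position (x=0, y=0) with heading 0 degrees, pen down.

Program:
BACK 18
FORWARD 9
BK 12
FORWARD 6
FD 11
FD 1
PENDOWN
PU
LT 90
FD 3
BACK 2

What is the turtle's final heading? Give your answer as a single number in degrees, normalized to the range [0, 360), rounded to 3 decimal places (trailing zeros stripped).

Executing turtle program step by step:
Start: pos=(0,0), heading=0, pen down
BK 18: (0,0) -> (-18,0) [heading=0, draw]
FD 9: (-18,0) -> (-9,0) [heading=0, draw]
BK 12: (-9,0) -> (-21,0) [heading=0, draw]
FD 6: (-21,0) -> (-15,0) [heading=0, draw]
FD 11: (-15,0) -> (-4,0) [heading=0, draw]
FD 1: (-4,0) -> (-3,0) [heading=0, draw]
PD: pen down
PU: pen up
LT 90: heading 0 -> 90
FD 3: (-3,0) -> (-3,3) [heading=90, move]
BK 2: (-3,3) -> (-3,1) [heading=90, move]
Final: pos=(-3,1), heading=90, 6 segment(s) drawn

Answer: 90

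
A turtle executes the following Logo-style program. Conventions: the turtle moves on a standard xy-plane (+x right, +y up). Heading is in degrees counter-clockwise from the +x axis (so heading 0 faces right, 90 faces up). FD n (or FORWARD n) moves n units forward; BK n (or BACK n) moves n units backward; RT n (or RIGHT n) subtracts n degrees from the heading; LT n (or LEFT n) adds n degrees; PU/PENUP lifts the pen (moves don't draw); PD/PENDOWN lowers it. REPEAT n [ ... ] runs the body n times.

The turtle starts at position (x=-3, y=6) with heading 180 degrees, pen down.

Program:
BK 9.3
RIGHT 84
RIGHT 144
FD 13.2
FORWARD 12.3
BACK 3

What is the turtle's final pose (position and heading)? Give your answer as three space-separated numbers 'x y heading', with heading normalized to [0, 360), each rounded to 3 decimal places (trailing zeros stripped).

Executing turtle program step by step:
Start: pos=(-3,6), heading=180, pen down
BK 9.3: (-3,6) -> (6.3,6) [heading=180, draw]
RT 84: heading 180 -> 96
RT 144: heading 96 -> 312
FD 13.2: (6.3,6) -> (15.133,-3.81) [heading=312, draw]
FD 12.3: (15.133,-3.81) -> (23.363,-12.95) [heading=312, draw]
BK 3: (23.363,-12.95) -> (21.355,-10.721) [heading=312, draw]
Final: pos=(21.355,-10.721), heading=312, 4 segment(s) drawn

Answer: 21.355 -10.721 312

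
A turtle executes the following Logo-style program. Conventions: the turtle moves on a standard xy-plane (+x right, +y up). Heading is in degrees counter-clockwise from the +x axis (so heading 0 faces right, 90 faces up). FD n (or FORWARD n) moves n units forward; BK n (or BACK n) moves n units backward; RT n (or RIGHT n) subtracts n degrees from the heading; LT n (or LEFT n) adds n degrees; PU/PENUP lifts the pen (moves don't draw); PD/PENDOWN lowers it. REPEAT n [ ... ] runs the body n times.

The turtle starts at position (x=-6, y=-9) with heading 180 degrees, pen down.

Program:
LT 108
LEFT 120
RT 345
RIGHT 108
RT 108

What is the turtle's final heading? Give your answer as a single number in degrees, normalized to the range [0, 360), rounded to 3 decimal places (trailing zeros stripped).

Answer: 207

Derivation:
Executing turtle program step by step:
Start: pos=(-6,-9), heading=180, pen down
LT 108: heading 180 -> 288
LT 120: heading 288 -> 48
RT 345: heading 48 -> 63
RT 108: heading 63 -> 315
RT 108: heading 315 -> 207
Final: pos=(-6,-9), heading=207, 0 segment(s) drawn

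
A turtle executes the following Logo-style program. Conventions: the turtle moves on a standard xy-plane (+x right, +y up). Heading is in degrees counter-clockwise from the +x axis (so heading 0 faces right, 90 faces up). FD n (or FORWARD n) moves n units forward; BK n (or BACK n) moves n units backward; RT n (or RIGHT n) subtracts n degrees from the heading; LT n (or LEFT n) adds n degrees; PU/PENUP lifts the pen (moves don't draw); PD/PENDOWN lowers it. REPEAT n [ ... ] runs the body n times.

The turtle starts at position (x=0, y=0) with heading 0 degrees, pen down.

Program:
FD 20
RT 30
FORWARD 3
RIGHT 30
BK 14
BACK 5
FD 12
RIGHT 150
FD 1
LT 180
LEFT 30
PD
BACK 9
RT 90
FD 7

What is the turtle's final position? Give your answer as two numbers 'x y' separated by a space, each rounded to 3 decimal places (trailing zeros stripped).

Answer: 9.232 -1.938

Derivation:
Executing turtle program step by step:
Start: pos=(0,0), heading=0, pen down
FD 20: (0,0) -> (20,0) [heading=0, draw]
RT 30: heading 0 -> 330
FD 3: (20,0) -> (22.598,-1.5) [heading=330, draw]
RT 30: heading 330 -> 300
BK 14: (22.598,-1.5) -> (15.598,10.624) [heading=300, draw]
BK 5: (15.598,10.624) -> (13.098,14.954) [heading=300, draw]
FD 12: (13.098,14.954) -> (19.098,4.562) [heading=300, draw]
RT 150: heading 300 -> 150
FD 1: (19.098,4.562) -> (18.232,5.062) [heading=150, draw]
LT 180: heading 150 -> 330
LT 30: heading 330 -> 0
PD: pen down
BK 9: (18.232,5.062) -> (9.232,5.062) [heading=0, draw]
RT 90: heading 0 -> 270
FD 7: (9.232,5.062) -> (9.232,-1.938) [heading=270, draw]
Final: pos=(9.232,-1.938), heading=270, 8 segment(s) drawn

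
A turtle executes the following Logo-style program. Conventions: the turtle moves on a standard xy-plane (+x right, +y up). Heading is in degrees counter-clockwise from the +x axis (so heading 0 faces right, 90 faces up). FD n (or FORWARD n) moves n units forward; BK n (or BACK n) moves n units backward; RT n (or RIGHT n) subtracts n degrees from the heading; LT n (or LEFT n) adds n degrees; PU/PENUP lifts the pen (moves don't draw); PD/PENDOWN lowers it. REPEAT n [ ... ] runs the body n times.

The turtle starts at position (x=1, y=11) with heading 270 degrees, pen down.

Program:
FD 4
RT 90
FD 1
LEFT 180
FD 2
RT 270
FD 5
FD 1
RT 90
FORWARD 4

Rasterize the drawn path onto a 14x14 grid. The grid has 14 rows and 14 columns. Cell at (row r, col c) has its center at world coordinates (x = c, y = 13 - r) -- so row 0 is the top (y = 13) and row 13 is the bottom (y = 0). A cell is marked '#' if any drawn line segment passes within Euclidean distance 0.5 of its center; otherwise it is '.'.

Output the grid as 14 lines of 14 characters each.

Segment 0: (1,11) -> (1,7)
Segment 1: (1,7) -> (-0,7)
Segment 2: (-0,7) -> (2,7)
Segment 3: (2,7) -> (2,12)
Segment 4: (2,12) -> (2,13)
Segment 5: (2,13) -> (6,13)

Answer: ..#####.......
..#...........
.##...........
.##...........
.##...........
.##...........
###...........
..............
..............
..............
..............
..............
..............
..............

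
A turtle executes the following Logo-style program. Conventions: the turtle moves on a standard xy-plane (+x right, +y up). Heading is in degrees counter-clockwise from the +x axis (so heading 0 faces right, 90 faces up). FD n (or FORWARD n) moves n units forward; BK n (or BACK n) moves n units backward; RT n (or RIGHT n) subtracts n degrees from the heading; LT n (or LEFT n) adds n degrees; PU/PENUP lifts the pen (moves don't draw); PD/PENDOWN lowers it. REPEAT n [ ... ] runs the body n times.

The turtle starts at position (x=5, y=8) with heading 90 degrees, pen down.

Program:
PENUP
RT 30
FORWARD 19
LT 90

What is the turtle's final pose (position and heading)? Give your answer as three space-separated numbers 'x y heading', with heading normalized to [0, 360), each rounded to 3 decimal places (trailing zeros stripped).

Answer: 14.5 24.454 150

Derivation:
Executing turtle program step by step:
Start: pos=(5,8), heading=90, pen down
PU: pen up
RT 30: heading 90 -> 60
FD 19: (5,8) -> (14.5,24.454) [heading=60, move]
LT 90: heading 60 -> 150
Final: pos=(14.5,24.454), heading=150, 0 segment(s) drawn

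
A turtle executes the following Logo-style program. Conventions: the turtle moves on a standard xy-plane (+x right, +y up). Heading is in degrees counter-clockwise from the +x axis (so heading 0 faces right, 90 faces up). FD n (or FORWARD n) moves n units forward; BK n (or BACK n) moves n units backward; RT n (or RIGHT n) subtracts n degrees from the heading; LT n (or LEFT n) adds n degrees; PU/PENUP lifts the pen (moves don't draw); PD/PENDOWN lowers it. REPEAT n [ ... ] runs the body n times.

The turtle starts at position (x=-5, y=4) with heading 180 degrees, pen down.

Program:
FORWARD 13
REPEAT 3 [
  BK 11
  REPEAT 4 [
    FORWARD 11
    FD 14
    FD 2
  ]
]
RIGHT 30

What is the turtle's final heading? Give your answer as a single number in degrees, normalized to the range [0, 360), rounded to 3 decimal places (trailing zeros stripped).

Executing turtle program step by step:
Start: pos=(-5,4), heading=180, pen down
FD 13: (-5,4) -> (-18,4) [heading=180, draw]
REPEAT 3 [
  -- iteration 1/3 --
  BK 11: (-18,4) -> (-7,4) [heading=180, draw]
  REPEAT 4 [
    -- iteration 1/4 --
    FD 11: (-7,4) -> (-18,4) [heading=180, draw]
    FD 14: (-18,4) -> (-32,4) [heading=180, draw]
    FD 2: (-32,4) -> (-34,4) [heading=180, draw]
    -- iteration 2/4 --
    FD 11: (-34,4) -> (-45,4) [heading=180, draw]
    FD 14: (-45,4) -> (-59,4) [heading=180, draw]
    FD 2: (-59,4) -> (-61,4) [heading=180, draw]
    -- iteration 3/4 --
    FD 11: (-61,4) -> (-72,4) [heading=180, draw]
    FD 14: (-72,4) -> (-86,4) [heading=180, draw]
    FD 2: (-86,4) -> (-88,4) [heading=180, draw]
    -- iteration 4/4 --
    FD 11: (-88,4) -> (-99,4) [heading=180, draw]
    FD 14: (-99,4) -> (-113,4) [heading=180, draw]
    FD 2: (-113,4) -> (-115,4) [heading=180, draw]
  ]
  -- iteration 2/3 --
  BK 11: (-115,4) -> (-104,4) [heading=180, draw]
  REPEAT 4 [
    -- iteration 1/4 --
    FD 11: (-104,4) -> (-115,4) [heading=180, draw]
    FD 14: (-115,4) -> (-129,4) [heading=180, draw]
    FD 2: (-129,4) -> (-131,4) [heading=180, draw]
    -- iteration 2/4 --
    FD 11: (-131,4) -> (-142,4) [heading=180, draw]
    FD 14: (-142,4) -> (-156,4) [heading=180, draw]
    FD 2: (-156,4) -> (-158,4) [heading=180, draw]
    -- iteration 3/4 --
    FD 11: (-158,4) -> (-169,4) [heading=180, draw]
    FD 14: (-169,4) -> (-183,4) [heading=180, draw]
    FD 2: (-183,4) -> (-185,4) [heading=180, draw]
    -- iteration 4/4 --
    FD 11: (-185,4) -> (-196,4) [heading=180, draw]
    FD 14: (-196,4) -> (-210,4) [heading=180, draw]
    FD 2: (-210,4) -> (-212,4) [heading=180, draw]
  ]
  -- iteration 3/3 --
  BK 11: (-212,4) -> (-201,4) [heading=180, draw]
  REPEAT 4 [
    -- iteration 1/4 --
    FD 11: (-201,4) -> (-212,4) [heading=180, draw]
    FD 14: (-212,4) -> (-226,4) [heading=180, draw]
    FD 2: (-226,4) -> (-228,4) [heading=180, draw]
    -- iteration 2/4 --
    FD 11: (-228,4) -> (-239,4) [heading=180, draw]
    FD 14: (-239,4) -> (-253,4) [heading=180, draw]
    FD 2: (-253,4) -> (-255,4) [heading=180, draw]
    -- iteration 3/4 --
    FD 11: (-255,4) -> (-266,4) [heading=180, draw]
    FD 14: (-266,4) -> (-280,4) [heading=180, draw]
    FD 2: (-280,4) -> (-282,4) [heading=180, draw]
    -- iteration 4/4 --
    FD 11: (-282,4) -> (-293,4) [heading=180, draw]
    FD 14: (-293,4) -> (-307,4) [heading=180, draw]
    FD 2: (-307,4) -> (-309,4) [heading=180, draw]
  ]
]
RT 30: heading 180 -> 150
Final: pos=(-309,4), heading=150, 40 segment(s) drawn

Answer: 150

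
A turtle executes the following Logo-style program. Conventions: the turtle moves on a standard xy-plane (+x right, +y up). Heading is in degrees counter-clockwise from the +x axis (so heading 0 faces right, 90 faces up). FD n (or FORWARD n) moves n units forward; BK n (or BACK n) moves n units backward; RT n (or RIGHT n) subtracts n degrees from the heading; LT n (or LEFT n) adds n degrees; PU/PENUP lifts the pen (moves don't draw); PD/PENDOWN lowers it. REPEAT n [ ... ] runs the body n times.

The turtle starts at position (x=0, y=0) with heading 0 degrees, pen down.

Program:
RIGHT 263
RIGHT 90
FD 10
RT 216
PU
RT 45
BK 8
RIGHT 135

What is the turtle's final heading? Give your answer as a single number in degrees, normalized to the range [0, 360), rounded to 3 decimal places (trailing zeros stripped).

Executing turtle program step by step:
Start: pos=(0,0), heading=0, pen down
RT 263: heading 0 -> 97
RT 90: heading 97 -> 7
FD 10: (0,0) -> (9.925,1.219) [heading=7, draw]
RT 216: heading 7 -> 151
PU: pen up
RT 45: heading 151 -> 106
BK 8: (9.925,1.219) -> (12.131,-6.471) [heading=106, move]
RT 135: heading 106 -> 331
Final: pos=(12.131,-6.471), heading=331, 1 segment(s) drawn

Answer: 331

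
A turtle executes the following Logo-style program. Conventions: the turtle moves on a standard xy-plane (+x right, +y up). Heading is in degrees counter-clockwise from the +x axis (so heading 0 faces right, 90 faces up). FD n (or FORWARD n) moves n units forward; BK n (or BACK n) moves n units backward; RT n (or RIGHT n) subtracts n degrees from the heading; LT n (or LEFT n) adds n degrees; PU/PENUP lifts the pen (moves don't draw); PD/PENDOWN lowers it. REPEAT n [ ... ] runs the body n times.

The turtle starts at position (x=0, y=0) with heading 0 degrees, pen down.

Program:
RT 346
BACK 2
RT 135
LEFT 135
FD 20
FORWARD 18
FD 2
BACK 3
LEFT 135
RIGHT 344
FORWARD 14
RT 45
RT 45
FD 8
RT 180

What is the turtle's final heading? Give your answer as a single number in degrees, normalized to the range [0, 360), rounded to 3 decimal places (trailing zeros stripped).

Executing turtle program step by step:
Start: pos=(0,0), heading=0, pen down
RT 346: heading 0 -> 14
BK 2: (0,0) -> (-1.941,-0.484) [heading=14, draw]
RT 135: heading 14 -> 239
LT 135: heading 239 -> 14
FD 20: (-1.941,-0.484) -> (17.465,4.355) [heading=14, draw]
FD 18: (17.465,4.355) -> (34.931,8.709) [heading=14, draw]
FD 2: (34.931,8.709) -> (36.871,9.193) [heading=14, draw]
BK 3: (36.871,9.193) -> (33.96,8.467) [heading=14, draw]
LT 135: heading 14 -> 149
RT 344: heading 149 -> 165
FD 14: (33.96,8.467) -> (20.437,12.091) [heading=165, draw]
RT 45: heading 165 -> 120
RT 45: heading 120 -> 75
FD 8: (20.437,12.091) -> (22.508,19.818) [heading=75, draw]
RT 180: heading 75 -> 255
Final: pos=(22.508,19.818), heading=255, 7 segment(s) drawn

Answer: 255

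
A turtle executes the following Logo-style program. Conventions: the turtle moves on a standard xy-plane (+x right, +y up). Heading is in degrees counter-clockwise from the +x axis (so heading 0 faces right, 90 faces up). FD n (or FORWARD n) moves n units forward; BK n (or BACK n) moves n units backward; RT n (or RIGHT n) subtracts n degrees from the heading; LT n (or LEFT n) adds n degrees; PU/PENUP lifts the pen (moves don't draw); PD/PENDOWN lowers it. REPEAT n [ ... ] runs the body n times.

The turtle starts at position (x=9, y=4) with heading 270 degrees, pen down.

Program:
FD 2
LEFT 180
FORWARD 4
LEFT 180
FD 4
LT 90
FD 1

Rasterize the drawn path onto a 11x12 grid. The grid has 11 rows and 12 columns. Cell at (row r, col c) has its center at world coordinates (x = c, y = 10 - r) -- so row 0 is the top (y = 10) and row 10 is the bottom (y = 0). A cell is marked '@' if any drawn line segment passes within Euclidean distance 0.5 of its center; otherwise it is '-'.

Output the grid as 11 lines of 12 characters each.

Answer: ------------
------------
------------
------------
---------@--
---------@--
---------@--
---------@--
---------@@-
------------
------------

Derivation:
Segment 0: (9,4) -> (9,2)
Segment 1: (9,2) -> (9,6)
Segment 2: (9,6) -> (9,2)
Segment 3: (9,2) -> (10,2)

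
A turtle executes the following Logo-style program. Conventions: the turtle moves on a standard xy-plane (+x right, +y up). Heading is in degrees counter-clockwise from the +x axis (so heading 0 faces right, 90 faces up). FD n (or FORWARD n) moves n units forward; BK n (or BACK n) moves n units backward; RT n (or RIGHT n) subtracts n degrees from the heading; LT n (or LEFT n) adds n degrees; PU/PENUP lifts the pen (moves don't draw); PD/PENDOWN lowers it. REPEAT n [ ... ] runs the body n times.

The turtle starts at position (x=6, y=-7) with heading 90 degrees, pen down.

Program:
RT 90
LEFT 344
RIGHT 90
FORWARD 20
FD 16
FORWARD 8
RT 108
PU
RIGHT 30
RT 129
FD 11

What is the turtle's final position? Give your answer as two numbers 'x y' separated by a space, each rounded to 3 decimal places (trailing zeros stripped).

Answer: 4.59 -51.77

Derivation:
Executing turtle program step by step:
Start: pos=(6,-7), heading=90, pen down
RT 90: heading 90 -> 0
LT 344: heading 0 -> 344
RT 90: heading 344 -> 254
FD 20: (6,-7) -> (0.487,-26.225) [heading=254, draw]
FD 16: (0.487,-26.225) -> (-3.923,-41.605) [heading=254, draw]
FD 8: (-3.923,-41.605) -> (-6.128,-49.296) [heading=254, draw]
RT 108: heading 254 -> 146
PU: pen up
RT 30: heading 146 -> 116
RT 129: heading 116 -> 347
FD 11: (-6.128,-49.296) -> (4.59,-51.77) [heading=347, move]
Final: pos=(4.59,-51.77), heading=347, 3 segment(s) drawn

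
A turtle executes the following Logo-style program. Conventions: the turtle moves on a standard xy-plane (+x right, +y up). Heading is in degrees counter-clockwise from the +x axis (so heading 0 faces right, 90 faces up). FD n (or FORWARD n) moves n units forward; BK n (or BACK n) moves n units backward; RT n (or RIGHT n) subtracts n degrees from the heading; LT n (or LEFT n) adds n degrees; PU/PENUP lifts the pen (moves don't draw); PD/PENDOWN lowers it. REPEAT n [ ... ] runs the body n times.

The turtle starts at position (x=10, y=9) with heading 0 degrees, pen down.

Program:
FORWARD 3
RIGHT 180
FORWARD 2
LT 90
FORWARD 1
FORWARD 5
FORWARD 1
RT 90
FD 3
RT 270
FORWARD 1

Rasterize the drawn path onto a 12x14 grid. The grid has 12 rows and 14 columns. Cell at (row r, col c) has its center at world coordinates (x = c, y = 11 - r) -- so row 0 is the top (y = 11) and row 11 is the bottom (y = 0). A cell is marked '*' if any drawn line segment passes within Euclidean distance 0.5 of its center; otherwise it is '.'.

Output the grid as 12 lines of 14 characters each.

Answer: ..............
..............
..........****
...........*..
...........*..
...........*..
...........*..
...........*..
...........*..
........****..
........*.....
..............

Derivation:
Segment 0: (10,9) -> (13,9)
Segment 1: (13,9) -> (11,9)
Segment 2: (11,9) -> (11,8)
Segment 3: (11,8) -> (11,3)
Segment 4: (11,3) -> (11,2)
Segment 5: (11,2) -> (8,2)
Segment 6: (8,2) -> (8,1)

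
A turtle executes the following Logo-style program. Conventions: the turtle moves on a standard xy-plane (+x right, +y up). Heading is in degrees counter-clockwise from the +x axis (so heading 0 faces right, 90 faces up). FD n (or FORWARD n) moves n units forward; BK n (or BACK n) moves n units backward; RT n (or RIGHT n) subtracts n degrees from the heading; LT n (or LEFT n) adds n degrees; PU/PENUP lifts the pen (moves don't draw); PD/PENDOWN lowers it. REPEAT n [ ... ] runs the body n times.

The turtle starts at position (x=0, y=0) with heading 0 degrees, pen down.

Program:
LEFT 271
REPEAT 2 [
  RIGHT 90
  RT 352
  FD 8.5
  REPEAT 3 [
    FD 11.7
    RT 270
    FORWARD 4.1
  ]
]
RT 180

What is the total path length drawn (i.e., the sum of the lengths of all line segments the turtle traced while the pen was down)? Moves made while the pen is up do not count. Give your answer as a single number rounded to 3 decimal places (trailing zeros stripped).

Answer: 111.8

Derivation:
Executing turtle program step by step:
Start: pos=(0,0), heading=0, pen down
LT 271: heading 0 -> 271
REPEAT 2 [
  -- iteration 1/2 --
  RT 90: heading 271 -> 181
  RT 352: heading 181 -> 189
  FD 8.5: (0,0) -> (-8.395,-1.33) [heading=189, draw]
  REPEAT 3 [
    -- iteration 1/3 --
    FD 11.7: (-8.395,-1.33) -> (-19.951,-3.16) [heading=189, draw]
    RT 270: heading 189 -> 279
    FD 4.1: (-19.951,-3.16) -> (-19.31,-7.209) [heading=279, draw]
    -- iteration 2/3 --
    FD 11.7: (-19.31,-7.209) -> (-17.48,-18.765) [heading=279, draw]
    RT 270: heading 279 -> 9
    FD 4.1: (-17.48,-18.765) -> (-13.43,-18.124) [heading=9, draw]
    -- iteration 3/3 --
    FD 11.7: (-13.43,-18.124) -> (-1.874,-16.294) [heading=9, draw]
    RT 270: heading 9 -> 99
    FD 4.1: (-1.874,-16.294) -> (-2.516,-12.244) [heading=99, draw]
  ]
  -- iteration 2/2 --
  RT 90: heading 99 -> 9
  RT 352: heading 9 -> 17
  FD 8.5: (-2.516,-12.244) -> (5.613,-9.759) [heading=17, draw]
  REPEAT 3 [
    -- iteration 1/3 --
    FD 11.7: (5.613,-9.759) -> (16.802,-6.338) [heading=17, draw]
    RT 270: heading 17 -> 107
    FD 4.1: (16.802,-6.338) -> (15.603,-2.418) [heading=107, draw]
    -- iteration 2/3 --
    FD 11.7: (15.603,-2.418) -> (12.182,8.771) [heading=107, draw]
    RT 270: heading 107 -> 197
    FD 4.1: (12.182,8.771) -> (8.261,7.573) [heading=197, draw]
    -- iteration 3/3 --
    FD 11.7: (8.261,7.573) -> (-2.927,4.152) [heading=197, draw]
    RT 270: heading 197 -> 287
    FD 4.1: (-2.927,4.152) -> (-1.729,0.231) [heading=287, draw]
  ]
]
RT 180: heading 287 -> 107
Final: pos=(-1.729,0.231), heading=107, 14 segment(s) drawn

Segment lengths:
  seg 1: (0,0) -> (-8.395,-1.33), length = 8.5
  seg 2: (-8.395,-1.33) -> (-19.951,-3.16), length = 11.7
  seg 3: (-19.951,-3.16) -> (-19.31,-7.209), length = 4.1
  seg 4: (-19.31,-7.209) -> (-17.48,-18.765), length = 11.7
  seg 5: (-17.48,-18.765) -> (-13.43,-18.124), length = 4.1
  seg 6: (-13.43,-18.124) -> (-1.874,-16.294), length = 11.7
  seg 7: (-1.874,-16.294) -> (-2.516,-12.244), length = 4.1
  seg 8: (-2.516,-12.244) -> (5.613,-9.759), length = 8.5
  seg 9: (5.613,-9.759) -> (16.802,-6.338), length = 11.7
  seg 10: (16.802,-6.338) -> (15.603,-2.418), length = 4.1
  seg 11: (15.603,-2.418) -> (12.182,8.771), length = 11.7
  seg 12: (12.182,8.771) -> (8.261,7.573), length = 4.1
  seg 13: (8.261,7.573) -> (-2.927,4.152), length = 11.7
  seg 14: (-2.927,4.152) -> (-1.729,0.231), length = 4.1
Total = 111.8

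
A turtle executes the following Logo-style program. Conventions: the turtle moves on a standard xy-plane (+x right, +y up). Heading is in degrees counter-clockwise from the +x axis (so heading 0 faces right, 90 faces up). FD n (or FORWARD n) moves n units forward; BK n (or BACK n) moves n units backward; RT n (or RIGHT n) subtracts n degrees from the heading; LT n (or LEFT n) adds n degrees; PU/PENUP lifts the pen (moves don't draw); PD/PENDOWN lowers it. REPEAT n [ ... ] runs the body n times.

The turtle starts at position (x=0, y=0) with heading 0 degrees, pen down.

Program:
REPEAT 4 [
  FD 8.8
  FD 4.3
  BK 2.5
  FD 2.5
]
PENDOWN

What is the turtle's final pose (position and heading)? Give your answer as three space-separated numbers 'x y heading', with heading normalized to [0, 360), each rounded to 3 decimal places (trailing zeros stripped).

Executing turtle program step by step:
Start: pos=(0,0), heading=0, pen down
REPEAT 4 [
  -- iteration 1/4 --
  FD 8.8: (0,0) -> (8.8,0) [heading=0, draw]
  FD 4.3: (8.8,0) -> (13.1,0) [heading=0, draw]
  BK 2.5: (13.1,0) -> (10.6,0) [heading=0, draw]
  FD 2.5: (10.6,0) -> (13.1,0) [heading=0, draw]
  -- iteration 2/4 --
  FD 8.8: (13.1,0) -> (21.9,0) [heading=0, draw]
  FD 4.3: (21.9,0) -> (26.2,0) [heading=0, draw]
  BK 2.5: (26.2,0) -> (23.7,0) [heading=0, draw]
  FD 2.5: (23.7,0) -> (26.2,0) [heading=0, draw]
  -- iteration 3/4 --
  FD 8.8: (26.2,0) -> (35,0) [heading=0, draw]
  FD 4.3: (35,0) -> (39.3,0) [heading=0, draw]
  BK 2.5: (39.3,0) -> (36.8,0) [heading=0, draw]
  FD 2.5: (36.8,0) -> (39.3,0) [heading=0, draw]
  -- iteration 4/4 --
  FD 8.8: (39.3,0) -> (48.1,0) [heading=0, draw]
  FD 4.3: (48.1,0) -> (52.4,0) [heading=0, draw]
  BK 2.5: (52.4,0) -> (49.9,0) [heading=0, draw]
  FD 2.5: (49.9,0) -> (52.4,0) [heading=0, draw]
]
PD: pen down
Final: pos=(52.4,0), heading=0, 16 segment(s) drawn

Answer: 52.4 0 0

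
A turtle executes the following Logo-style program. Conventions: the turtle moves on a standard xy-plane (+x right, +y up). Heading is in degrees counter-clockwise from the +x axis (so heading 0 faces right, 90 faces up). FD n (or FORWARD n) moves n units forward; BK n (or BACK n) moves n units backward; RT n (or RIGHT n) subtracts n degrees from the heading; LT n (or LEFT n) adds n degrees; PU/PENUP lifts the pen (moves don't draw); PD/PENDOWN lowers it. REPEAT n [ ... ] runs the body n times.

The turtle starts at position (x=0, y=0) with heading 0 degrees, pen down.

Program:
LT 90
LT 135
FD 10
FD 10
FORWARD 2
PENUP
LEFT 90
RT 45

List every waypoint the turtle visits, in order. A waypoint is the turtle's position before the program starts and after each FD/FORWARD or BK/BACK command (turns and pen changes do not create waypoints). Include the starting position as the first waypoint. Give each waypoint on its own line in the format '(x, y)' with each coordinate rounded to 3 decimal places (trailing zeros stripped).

Executing turtle program step by step:
Start: pos=(0,0), heading=0, pen down
LT 90: heading 0 -> 90
LT 135: heading 90 -> 225
FD 10: (0,0) -> (-7.071,-7.071) [heading=225, draw]
FD 10: (-7.071,-7.071) -> (-14.142,-14.142) [heading=225, draw]
FD 2: (-14.142,-14.142) -> (-15.556,-15.556) [heading=225, draw]
PU: pen up
LT 90: heading 225 -> 315
RT 45: heading 315 -> 270
Final: pos=(-15.556,-15.556), heading=270, 3 segment(s) drawn
Waypoints (4 total):
(0, 0)
(-7.071, -7.071)
(-14.142, -14.142)
(-15.556, -15.556)

Answer: (0, 0)
(-7.071, -7.071)
(-14.142, -14.142)
(-15.556, -15.556)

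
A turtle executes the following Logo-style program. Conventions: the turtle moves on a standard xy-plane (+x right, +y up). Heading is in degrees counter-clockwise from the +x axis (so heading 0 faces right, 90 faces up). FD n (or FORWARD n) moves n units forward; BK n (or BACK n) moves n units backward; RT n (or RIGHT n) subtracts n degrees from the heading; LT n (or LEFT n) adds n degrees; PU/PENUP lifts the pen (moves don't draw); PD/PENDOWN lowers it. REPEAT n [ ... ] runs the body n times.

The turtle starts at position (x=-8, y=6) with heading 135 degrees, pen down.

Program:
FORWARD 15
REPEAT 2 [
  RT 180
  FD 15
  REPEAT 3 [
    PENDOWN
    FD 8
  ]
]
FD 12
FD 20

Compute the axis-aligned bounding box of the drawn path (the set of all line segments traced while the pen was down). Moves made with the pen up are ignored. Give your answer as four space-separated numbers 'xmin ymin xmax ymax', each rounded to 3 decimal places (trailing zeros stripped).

Executing turtle program step by step:
Start: pos=(-8,6), heading=135, pen down
FD 15: (-8,6) -> (-18.607,16.607) [heading=135, draw]
REPEAT 2 [
  -- iteration 1/2 --
  RT 180: heading 135 -> 315
  FD 15: (-18.607,16.607) -> (-8,6) [heading=315, draw]
  REPEAT 3 [
    -- iteration 1/3 --
    PD: pen down
    FD 8: (-8,6) -> (-2.343,0.343) [heading=315, draw]
    -- iteration 2/3 --
    PD: pen down
    FD 8: (-2.343,0.343) -> (3.314,-5.314) [heading=315, draw]
    -- iteration 3/3 --
    PD: pen down
    FD 8: (3.314,-5.314) -> (8.971,-10.971) [heading=315, draw]
  ]
  -- iteration 2/2 --
  RT 180: heading 315 -> 135
  FD 15: (8.971,-10.971) -> (-1.636,-0.364) [heading=135, draw]
  REPEAT 3 [
    -- iteration 1/3 --
    PD: pen down
    FD 8: (-1.636,-0.364) -> (-7.293,5.293) [heading=135, draw]
    -- iteration 2/3 --
    PD: pen down
    FD 8: (-7.293,5.293) -> (-12.95,10.95) [heading=135, draw]
    -- iteration 3/3 --
    PD: pen down
    FD 8: (-12.95,10.95) -> (-18.607,16.607) [heading=135, draw]
  ]
]
FD 12: (-18.607,16.607) -> (-27.092,25.092) [heading=135, draw]
FD 20: (-27.092,25.092) -> (-41.234,39.234) [heading=135, draw]
Final: pos=(-41.234,39.234), heading=135, 11 segment(s) drawn

Segment endpoints: x in {-41.234, -27.092, -18.607, -18.607, -12.95, -8, -7.293, -2.343, -1.636, 3.314, 8.971}, y in {-10.971, -5.314, -0.364, 0.343, 5.293, 6, 6, 10.95, 16.607, 25.092, 39.234}
xmin=-41.234, ymin=-10.971, xmax=8.971, ymax=39.234

Answer: -41.234 -10.971 8.971 39.234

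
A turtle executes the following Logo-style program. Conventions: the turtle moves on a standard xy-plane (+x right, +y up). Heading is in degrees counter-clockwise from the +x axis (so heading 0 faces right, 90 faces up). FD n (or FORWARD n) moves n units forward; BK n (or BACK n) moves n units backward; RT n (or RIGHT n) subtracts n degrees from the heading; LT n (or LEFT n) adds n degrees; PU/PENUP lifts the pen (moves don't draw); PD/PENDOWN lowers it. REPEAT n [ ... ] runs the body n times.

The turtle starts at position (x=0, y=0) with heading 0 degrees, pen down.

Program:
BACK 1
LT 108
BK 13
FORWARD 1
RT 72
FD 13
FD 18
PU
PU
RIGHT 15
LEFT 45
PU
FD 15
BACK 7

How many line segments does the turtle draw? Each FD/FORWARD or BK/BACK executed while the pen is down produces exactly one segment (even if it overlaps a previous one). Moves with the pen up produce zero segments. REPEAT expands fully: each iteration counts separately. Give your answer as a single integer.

Executing turtle program step by step:
Start: pos=(0,0), heading=0, pen down
BK 1: (0,0) -> (-1,0) [heading=0, draw]
LT 108: heading 0 -> 108
BK 13: (-1,0) -> (3.017,-12.364) [heading=108, draw]
FD 1: (3.017,-12.364) -> (2.708,-11.413) [heading=108, draw]
RT 72: heading 108 -> 36
FD 13: (2.708,-11.413) -> (13.225,-3.771) [heading=36, draw]
FD 18: (13.225,-3.771) -> (27.788,6.809) [heading=36, draw]
PU: pen up
PU: pen up
RT 15: heading 36 -> 21
LT 45: heading 21 -> 66
PU: pen up
FD 15: (27.788,6.809) -> (33.889,20.512) [heading=66, move]
BK 7: (33.889,20.512) -> (31.042,14.117) [heading=66, move]
Final: pos=(31.042,14.117), heading=66, 5 segment(s) drawn
Segments drawn: 5

Answer: 5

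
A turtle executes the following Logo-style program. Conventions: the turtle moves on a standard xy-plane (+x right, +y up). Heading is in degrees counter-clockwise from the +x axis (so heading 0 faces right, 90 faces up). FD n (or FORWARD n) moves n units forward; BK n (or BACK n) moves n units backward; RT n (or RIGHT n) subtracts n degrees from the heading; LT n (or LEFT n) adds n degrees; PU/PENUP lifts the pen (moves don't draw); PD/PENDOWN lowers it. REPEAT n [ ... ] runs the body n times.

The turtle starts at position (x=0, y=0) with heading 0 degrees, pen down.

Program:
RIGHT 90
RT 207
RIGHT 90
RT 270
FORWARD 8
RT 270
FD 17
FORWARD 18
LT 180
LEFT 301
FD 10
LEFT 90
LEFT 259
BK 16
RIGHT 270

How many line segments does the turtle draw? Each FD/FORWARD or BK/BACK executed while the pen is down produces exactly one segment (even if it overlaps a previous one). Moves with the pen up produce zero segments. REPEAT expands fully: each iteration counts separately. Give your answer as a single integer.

Answer: 5

Derivation:
Executing turtle program step by step:
Start: pos=(0,0), heading=0, pen down
RT 90: heading 0 -> 270
RT 207: heading 270 -> 63
RT 90: heading 63 -> 333
RT 270: heading 333 -> 63
FD 8: (0,0) -> (3.632,7.128) [heading=63, draw]
RT 270: heading 63 -> 153
FD 17: (3.632,7.128) -> (-11.515,14.846) [heading=153, draw]
FD 18: (-11.515,14.846) -> (-27.553,23.018) [heading=153, draw]
LT 180: heading 153 -> 333
LT 301: heading 333 -> 274
FD 10: (-27.553,23.018) -> (-26.856,13.042) [heading=274, draw]
LT 90: heading 274 -> 4
LT 259: heading 4 -> 263
BK 16: (-26.856,13.042) -> (-24.906,28.923) [heading=263, draw]
RT 270: heading 263 -> 353
Final: pos=(-24.906,28.923), heading=353, 5 segment(s) drawn
Segments drawn: 5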